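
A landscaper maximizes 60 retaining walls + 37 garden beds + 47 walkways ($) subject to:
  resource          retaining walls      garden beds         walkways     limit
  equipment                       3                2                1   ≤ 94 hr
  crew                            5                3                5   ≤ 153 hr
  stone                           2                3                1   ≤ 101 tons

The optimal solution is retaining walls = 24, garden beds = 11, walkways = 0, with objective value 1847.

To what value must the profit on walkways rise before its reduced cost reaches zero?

50

Check each constraint at x*: equipment 94/94 (tight); crew 153/153 (tight); stone 81/101 (slack 20).
Slack constraints have shadow price 0 (complementary slackness).
From A_Bᵀ y = c: 3·y_equipment + 5·y_crew = 60; 2·y_equipment + 3·y_crew = 37.
Solving: y_equipment = 5, y_crew = 9.
walkways enters the basis when its profit ≥ yᵀa₃ = 5·1 + 9·5 = 50.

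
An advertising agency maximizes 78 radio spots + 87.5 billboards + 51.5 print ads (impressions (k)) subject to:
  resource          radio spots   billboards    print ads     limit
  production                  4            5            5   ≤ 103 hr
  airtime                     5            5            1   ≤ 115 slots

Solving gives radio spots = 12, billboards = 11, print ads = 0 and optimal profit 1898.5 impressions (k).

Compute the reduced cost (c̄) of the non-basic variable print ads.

Check each constraint at x*: production 103/103 (tight); airtime 115/115 (tight).
From A_Bᵀ y = c: 4·y_production + 5·y_airtime = 78; 5·y_production + 5·y_airtime = 87.5.
Solving: y_production = 9.5, y_airtime = 8.
Reduced cost of print ads: c₃ − yᵀa₃ = 51.5 − (9.5·5 + 8·1) = 51.5 − 55.5 = -4.

-4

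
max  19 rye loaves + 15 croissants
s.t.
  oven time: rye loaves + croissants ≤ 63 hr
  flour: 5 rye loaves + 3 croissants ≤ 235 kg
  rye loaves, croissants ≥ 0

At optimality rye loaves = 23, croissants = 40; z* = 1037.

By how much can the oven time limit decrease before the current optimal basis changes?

16

Binding constraints: oven time, flour. The basis is B = [[1,1],[5,3]] with det -2.
Per unit decrease in oven time, x* moves by d = (1.5, -2.5).
The basis stays optimal until croissants reaches 0; allowable decrease = 16 hr.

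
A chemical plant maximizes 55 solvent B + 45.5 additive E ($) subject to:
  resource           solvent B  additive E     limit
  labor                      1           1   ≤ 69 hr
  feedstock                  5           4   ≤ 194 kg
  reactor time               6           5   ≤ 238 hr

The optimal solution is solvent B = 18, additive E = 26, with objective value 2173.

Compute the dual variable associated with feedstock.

2

Binding: feedstock and reactor time. Non-binding: labor (25 unused).
By complementary slackness, y = 0 for the non-binding constraint.
Dual feasibility on the basic columns requires 5·y_feedstock + 6·y_reactor time = 55, 4·y_feedstock + 5·y_reactor time = 45.5.
This yields shadow prices y_feedstock = 2, y_reactor time = 7.5.
Shadow price of feedstock = 2.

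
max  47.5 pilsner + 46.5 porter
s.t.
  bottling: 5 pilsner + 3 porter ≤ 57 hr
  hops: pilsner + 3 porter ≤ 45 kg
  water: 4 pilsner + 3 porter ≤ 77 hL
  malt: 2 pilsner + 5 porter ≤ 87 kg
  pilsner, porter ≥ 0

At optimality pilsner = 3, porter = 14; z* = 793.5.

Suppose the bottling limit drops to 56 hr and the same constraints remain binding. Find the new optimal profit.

Check each constraint at x*: bottling 57/57 (tight); hops 45/45 (tight); water 54/77 (slack 23); malt 76/87 (slack 11).
Since water, malt are not tight, their duals are 0.
The binding rows give the dual system: 5·y_bottling + 1·y_hops = 47.5 and 3·y_bottling + 3·y_hops = 46.5.
This yields shadow prices y_bottling = 8, y_hops = 7.5.
Δz = y_bottling·Δb = 8 × (-1) = -8, so new z* = 793.5 − 8 = 785.5.

785.5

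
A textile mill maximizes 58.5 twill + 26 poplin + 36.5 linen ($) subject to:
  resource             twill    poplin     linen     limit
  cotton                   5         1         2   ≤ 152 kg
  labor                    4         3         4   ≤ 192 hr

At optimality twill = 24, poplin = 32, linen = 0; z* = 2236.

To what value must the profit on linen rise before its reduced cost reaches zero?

Both cotton and labor are binding at x*.
Dual feasibility on the basic columns requires 5·y_cotton + 4·y_labor = 58.5, 1·y_cotton + 3·y_labor = 26.
Solving: y_cotton = 6.5, y_labor = 6.5.
linen enters the basis when its profit ≥ yᵀa₃ = 6.5·2 + 6.5·4 = 39.

39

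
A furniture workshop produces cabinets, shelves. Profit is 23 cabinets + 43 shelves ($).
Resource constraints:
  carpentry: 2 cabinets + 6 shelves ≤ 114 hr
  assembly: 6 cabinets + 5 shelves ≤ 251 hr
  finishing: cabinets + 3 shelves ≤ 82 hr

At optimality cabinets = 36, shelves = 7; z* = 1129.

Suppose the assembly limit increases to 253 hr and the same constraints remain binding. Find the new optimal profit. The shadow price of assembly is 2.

1133

Δb = 2, so new z* = 1129 + (2)·(2) = 1129 + 4 = 1133.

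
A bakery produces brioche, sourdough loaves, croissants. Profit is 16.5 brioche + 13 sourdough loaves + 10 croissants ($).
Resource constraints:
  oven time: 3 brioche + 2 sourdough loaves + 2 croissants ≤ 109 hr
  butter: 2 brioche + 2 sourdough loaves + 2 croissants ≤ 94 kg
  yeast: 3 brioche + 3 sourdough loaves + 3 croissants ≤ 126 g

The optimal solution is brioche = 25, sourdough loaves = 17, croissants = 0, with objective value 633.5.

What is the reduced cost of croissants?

Check each constraint at x*: oven time 109/109 (tight); butter 84/94 (slack 10); yeast 126/126 (tight).
Slack constraints have shadow price 0 (complementary slackness).
Dual feasibility on the basic columns requires 3·y_oven time + 3·y_yeast = 16.5, 2·y_oven time + 3·y_yeast = 13.
→ y_oven time = 3.5 and y_yeast = 2.
Reduced cost of croissants: c₃ − yᵀa₃ = 10 − (3.5·2 + 2·3) = 10 − 13 = -3.

-3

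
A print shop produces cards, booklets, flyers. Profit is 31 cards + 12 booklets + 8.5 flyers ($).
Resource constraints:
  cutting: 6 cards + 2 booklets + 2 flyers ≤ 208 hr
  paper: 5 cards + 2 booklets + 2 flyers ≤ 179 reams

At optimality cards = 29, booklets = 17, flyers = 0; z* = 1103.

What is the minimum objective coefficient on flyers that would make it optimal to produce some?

At the optimum: cutting uses 208 of 208 (binding); paper uses 179 of 179 (binding).
From A_Bᵀ y = c: 6·y_cutting + 5·y_paper = 31; 2·y_cutting + 2·y_paper = 12.
This yields shadow prices y_cutting = 1, y_paper = 5.
flyers enters the basis when its profit ≥ yᵀa₃ = 1·2 + 5·2 = 12.

12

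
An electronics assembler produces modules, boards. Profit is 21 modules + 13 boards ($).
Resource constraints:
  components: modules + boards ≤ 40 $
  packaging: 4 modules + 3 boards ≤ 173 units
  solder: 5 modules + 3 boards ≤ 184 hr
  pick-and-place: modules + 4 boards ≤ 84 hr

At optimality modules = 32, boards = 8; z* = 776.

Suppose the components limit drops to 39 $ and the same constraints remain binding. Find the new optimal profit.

775

At the optimum: components uses 40 of 40 (binding); packaging uses 152 of 173 (slack = 21); solder uses 184 of 184 (binding); pick-and-place uses 64 of 84 (slack = 20).
By complementary slackness, y = 0 for the non-binding constraints.
Dual feasibility on the basic columns requires 1·y_components + 5·y_solder = 21, 1·y_components + 3·y_solder = 13.
This yields shadow prices y_components = 1, y_solder = 4.
Δz = y_components·Δb = 1 × (-1) = -1, so new z* = 776 − 1 = 775.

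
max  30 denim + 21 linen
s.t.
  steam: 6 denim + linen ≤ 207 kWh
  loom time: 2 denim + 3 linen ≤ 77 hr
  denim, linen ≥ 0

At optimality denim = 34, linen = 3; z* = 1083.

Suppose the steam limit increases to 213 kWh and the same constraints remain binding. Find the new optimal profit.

Both steam and loom time are binding at x*.
From A_Bᵀ y = c: 6·y_steam + 2·y_loom time = 30; 1·y_steam + 3·y_loom time = 21.
This yields shadow prices y_steam = 3, y_loom time = 6.
Δz = y_steam·Δb = 3 × (6) = 18, so new z* = 1083 + 18 = 1101.

1101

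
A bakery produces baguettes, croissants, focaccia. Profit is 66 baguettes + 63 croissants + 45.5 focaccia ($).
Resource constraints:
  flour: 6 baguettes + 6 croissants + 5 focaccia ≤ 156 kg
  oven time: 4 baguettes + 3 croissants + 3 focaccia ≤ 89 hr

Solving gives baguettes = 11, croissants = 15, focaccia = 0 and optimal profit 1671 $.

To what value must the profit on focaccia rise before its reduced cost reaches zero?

54

At the optimum: flour uses 156 of 156 (binding); oven time uses 89 of 89 (binding).
Dual feasibility on the basic columns requires 6·y_flour + 4·y_oven time = 66, 6·y_flour + 3·y_oven time = 63.
→ y_flour = 9 and y_oven time = 3.
focaccia enters the basis when its profit ≥ yᵀa₃ = 9·5 + 3·3 = 54.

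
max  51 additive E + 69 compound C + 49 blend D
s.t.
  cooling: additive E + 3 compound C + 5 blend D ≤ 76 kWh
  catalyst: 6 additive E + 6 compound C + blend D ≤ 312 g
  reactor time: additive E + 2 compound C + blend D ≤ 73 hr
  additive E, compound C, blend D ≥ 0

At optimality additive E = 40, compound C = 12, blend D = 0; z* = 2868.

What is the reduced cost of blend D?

-3

At the optimum: cooling uses 76 of 76 (binding); catalyst uses 312 of 312 (binding); reactor time uses 64 of 73 (slack = 9).
Since reactor time is not tight, its dual is 0.
Dual feasibility on the basic columns requires 1·y_cooling + 6·y_catalyst = 51, 3·y_cooling + 6·y_catalyst = 69.
Solving: y_cooling = 9, y_catalyst = 7.
Reduced cost of blend D: c₃ − yᵀa₃ = 49 − (9·5 + 7·1) = 49 − 52 = -3.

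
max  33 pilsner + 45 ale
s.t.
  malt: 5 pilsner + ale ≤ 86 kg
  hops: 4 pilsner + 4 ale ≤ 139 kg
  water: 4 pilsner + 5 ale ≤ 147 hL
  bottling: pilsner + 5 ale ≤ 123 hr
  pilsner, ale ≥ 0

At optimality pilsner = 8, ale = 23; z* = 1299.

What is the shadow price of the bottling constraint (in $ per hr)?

1

Binding: water and bottling. Non-binding: malt (23 unused), hops (15 unused).
Slack constraints have shadow price 0 (complementary slackness).
The binding rows give the dual system: 4·y_water + 1·y_bottling = 33 and 5·y_water + 5·y_bottling = 45.
→ y_water = 8 and y_bottling = 1.
Shadow price of bottling = 1.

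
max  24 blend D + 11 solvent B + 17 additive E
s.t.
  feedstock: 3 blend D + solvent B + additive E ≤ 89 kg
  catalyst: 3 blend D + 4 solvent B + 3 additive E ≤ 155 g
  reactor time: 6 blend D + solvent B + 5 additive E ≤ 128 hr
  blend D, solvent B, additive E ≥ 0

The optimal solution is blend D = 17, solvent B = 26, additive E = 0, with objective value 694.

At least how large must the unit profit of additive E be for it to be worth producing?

21

At the optimum: feedstock uses 77 of 89 (slack = 12); catalyst uses 155 of 155 (binding); reactor time uses 128 of 128 (binding).
By complementary slackness, y = 0 for the non-binding constraint.
Dual feasibility on the basic columns requires 3·y_catalyst + 6·y_reactor time = 24, 4·y_catalyst + 1·y_reactor time = 11.
→ y_catalyst = 2 and y_reactor time = 3.
additive E enters the basis when its profit ≥ yᵀa₃ = 2·3 + 3·5 = 21.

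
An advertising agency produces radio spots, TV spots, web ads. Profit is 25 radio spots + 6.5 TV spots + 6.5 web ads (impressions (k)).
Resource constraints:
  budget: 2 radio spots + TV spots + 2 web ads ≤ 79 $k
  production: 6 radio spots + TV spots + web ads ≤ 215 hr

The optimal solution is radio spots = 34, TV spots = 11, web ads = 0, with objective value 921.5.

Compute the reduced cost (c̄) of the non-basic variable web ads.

-3.5

Check each constraint at x*: budget 79/79 (tight); production 215/215 (tight).
From A_Bᵀ y = c: 2·y_budget + 6·y_production = 25; 1·y_budget + 1·y_production = 6.5.
→ y_budget = 3.5 and y_production = 3.
Reduced cost of web ads: c₃ − yᵀa₃ = 6.5 − (3.5·2 + 3·1) = 6.5 − 10 = -3.5.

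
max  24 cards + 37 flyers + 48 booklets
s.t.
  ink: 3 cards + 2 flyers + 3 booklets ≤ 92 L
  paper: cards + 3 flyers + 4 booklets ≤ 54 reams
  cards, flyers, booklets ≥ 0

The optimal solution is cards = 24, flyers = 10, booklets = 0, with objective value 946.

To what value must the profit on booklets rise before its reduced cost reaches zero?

Both ink and paper are binding at x*.
From A_Bᵀ y = c: 3·y_ink + 1·y_paper = 24; 2·y_ink + 3·y_paper = 37.
Solving: y_ink = 5, y_paper = 9.
booklets enters the basis when its profit ≥ yᵀa₃ = 5·3 + 9·4 = 51.

51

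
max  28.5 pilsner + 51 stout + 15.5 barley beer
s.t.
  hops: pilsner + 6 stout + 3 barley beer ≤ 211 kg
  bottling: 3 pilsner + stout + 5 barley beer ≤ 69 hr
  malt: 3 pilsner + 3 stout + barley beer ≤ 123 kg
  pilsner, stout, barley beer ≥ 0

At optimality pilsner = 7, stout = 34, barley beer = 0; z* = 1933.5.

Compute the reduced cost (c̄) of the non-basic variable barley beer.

-6

Check each constraint at x*: hops 211/211 (tight); bottling 55/69 (slack 14); malt 123/123 (tight).
By complementary slackness, y = 0 for the non-binding constraint.
Dual feasibility on the basic columns requires 1·y_hops + 3·y_malt = 28.5, 6·y_hops + 3·y_malt = 51.
This yields shadow prices y_hops = 4.5, y_malt = 8.
Reduced cost of barley beer: c₃ − yᵀa₃ = 15.5 − (4.5·3 + 8·1) = 15.5 − 21.5 = -6.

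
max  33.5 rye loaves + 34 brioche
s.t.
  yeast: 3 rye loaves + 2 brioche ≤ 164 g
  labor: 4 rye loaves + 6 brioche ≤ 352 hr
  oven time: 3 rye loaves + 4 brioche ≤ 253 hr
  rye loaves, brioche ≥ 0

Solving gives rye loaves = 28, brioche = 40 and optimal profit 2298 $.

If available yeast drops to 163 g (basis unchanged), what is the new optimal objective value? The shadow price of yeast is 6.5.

2291.5

Δb = -1, so new z* = 2298 + (6.5)·(-1) = 2298 − 6.5 = 2291.5.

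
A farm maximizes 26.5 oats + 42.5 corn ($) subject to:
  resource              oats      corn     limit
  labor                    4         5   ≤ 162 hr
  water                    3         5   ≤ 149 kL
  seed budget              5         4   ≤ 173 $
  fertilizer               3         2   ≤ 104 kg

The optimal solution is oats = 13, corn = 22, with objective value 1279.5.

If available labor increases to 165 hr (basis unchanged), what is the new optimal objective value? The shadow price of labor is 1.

1282.5

Δb = 3, so new z* = 1279.5 + (1)·(3) = 1279.5 + 3 = 1282.5.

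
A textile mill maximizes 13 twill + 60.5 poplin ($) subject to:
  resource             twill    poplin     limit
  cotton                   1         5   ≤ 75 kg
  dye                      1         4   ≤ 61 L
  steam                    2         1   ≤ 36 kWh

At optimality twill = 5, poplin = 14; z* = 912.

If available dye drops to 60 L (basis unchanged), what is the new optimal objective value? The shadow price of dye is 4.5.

Δb = -1, so new z* = 912 + (4.5)·(-1) = 912 − 4.5 = 907.5.

907.5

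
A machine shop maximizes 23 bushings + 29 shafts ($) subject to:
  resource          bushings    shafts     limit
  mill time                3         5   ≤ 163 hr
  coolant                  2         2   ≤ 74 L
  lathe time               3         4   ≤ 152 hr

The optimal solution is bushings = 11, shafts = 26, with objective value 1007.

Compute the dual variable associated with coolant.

Check each constraint at x*: mill time 163/163 (tight); coolant 74/74 (tight); lathe time 137/152 (slack 15).
Slack constraints have shadow price 0 (complementary slackness).
Dual feasibility on the basic columns requires 3·y_mill time + 2·y_coolant = 23, 5·y_mill time + 2·y_coolant = 29.
→ y_mill time = 3 and y_coolant = 7.
Shadow price of coolant = 7.

7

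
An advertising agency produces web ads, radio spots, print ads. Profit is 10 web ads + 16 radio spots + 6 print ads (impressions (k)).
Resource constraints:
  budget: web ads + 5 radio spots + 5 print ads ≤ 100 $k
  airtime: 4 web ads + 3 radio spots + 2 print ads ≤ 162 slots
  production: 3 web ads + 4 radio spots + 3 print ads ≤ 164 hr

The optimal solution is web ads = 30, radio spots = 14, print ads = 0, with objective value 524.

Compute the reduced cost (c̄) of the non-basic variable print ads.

Check each constraint at x*: budget 100/100 (tight); airtime 162/162 (tight); production 146/164 (slack 18).
Slack constraints have shadow price 0 (complementary slackness).
From A_Bᵀ y = c: 1·y_budget + 4·y_airtime = 10; 5·y_budget + 3·y_airtime = 16.
This yields shadow prices y_budget = 2, y_airtime = 2.
Reduced cost of print ads: c₃ − yᵀa₃ = 6 − (2·5 + 2·2) = 6 − 14 = -8.

-8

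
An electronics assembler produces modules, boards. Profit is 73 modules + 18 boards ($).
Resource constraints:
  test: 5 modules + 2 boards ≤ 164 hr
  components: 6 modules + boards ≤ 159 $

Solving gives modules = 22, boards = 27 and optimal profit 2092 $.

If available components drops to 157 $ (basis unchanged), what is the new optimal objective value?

Both test and components are binding at x*.
Dual feasibility on the basic columns requires 5·y_test + 6·y_components = 73, 2·y_test + 1·y_components = 18.
Solving: y_test = 5, y_components = 8.
Δz = y_components·Δb = 8 × (-2) = -16, so new z* = 2092 − 16 = 2076.

2076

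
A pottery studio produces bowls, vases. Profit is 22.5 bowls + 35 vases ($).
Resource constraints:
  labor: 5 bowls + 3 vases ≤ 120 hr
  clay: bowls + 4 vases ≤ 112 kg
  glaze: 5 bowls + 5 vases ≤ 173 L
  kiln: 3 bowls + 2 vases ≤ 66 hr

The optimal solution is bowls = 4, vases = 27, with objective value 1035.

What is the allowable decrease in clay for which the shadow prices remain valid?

90

Binding constraints: clay, kiln. The basis is B = [[1,4],[3,2]] with det -10.
Per unit decrease in clay, x* moves by d = (0.2, -0.3).
The basis stays optimal until vases reaches 0; allowable decrease = 90 kg.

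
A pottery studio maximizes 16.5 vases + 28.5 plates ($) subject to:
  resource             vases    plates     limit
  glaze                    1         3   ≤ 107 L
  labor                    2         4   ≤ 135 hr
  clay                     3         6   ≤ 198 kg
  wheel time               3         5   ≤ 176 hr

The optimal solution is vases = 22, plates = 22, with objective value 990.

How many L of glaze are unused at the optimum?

glaze used = 1·22 + 3·22 = 88; slack = 107 − 88 = 19.

19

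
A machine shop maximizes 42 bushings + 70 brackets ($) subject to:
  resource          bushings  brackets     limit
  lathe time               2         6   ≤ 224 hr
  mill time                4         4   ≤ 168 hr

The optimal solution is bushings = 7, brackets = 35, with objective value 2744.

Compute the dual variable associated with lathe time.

Check each constraint at x*: lathe time 224/224 (tight); mill time 168/168 (tight).
The binding rows give the dual system: 2·y_lathe time + 4·y_mill time = 42 and 6·y_lathe time + 4·y_mill time = 70.
Solving: y_lathe time = 7, y_mill time = 7.
Shadow price of lathe time = 7.

7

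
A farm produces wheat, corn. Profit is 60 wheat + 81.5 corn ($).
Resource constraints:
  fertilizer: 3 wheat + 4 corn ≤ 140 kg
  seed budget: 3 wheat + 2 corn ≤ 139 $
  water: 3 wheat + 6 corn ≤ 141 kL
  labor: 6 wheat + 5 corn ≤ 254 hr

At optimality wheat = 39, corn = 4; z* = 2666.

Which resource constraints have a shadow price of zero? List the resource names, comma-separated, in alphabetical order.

fertilizer: 133/140 (slack 7)
seed budget: 125/139 (slack 14)
water: 141/141 (binding)
labor: 254/254 (binding)
By complementary slackness, a constraint with positive slack has shadow price 0 → fertilizer, seed budget.

fertilizer, seed budget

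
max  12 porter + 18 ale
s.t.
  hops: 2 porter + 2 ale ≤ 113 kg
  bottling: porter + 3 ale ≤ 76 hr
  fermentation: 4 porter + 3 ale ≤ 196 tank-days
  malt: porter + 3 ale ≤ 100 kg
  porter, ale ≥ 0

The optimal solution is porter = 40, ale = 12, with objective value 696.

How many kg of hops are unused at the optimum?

hops used = 2·40 + 2·12 = 104; slack = 113 − 104 = 9.

9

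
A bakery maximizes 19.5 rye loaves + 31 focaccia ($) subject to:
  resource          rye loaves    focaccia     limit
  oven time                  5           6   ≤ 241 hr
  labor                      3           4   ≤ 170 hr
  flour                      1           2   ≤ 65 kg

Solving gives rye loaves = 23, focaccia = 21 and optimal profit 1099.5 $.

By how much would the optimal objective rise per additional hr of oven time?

2

Check each constraint at x*: oven time 241/241 (tight); labor 153/170 (slack 17); flour 65/65 (tight).
Slack constraints have shadow price 0 (complementary slackness).
Dual feasibility on the basic columns requires 5·y_oven time + 1·y_flour = 19.5, 6·y_oven time + 2·y_flour = 31.
Solving: y_oven time = 2, y_flour = 9.5.
Shadow price of oven time = 2.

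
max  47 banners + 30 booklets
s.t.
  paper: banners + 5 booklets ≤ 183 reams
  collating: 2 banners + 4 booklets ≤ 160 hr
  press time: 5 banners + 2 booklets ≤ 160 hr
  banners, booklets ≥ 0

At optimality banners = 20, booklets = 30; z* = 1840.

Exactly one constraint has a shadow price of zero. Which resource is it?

paper: 170/183 (slack 13)
collating: 160/160 (binding)
press time: 160/160 (binding)
By complementary slackness, a constraint with positive slack has shadow price 0 → paper.

paper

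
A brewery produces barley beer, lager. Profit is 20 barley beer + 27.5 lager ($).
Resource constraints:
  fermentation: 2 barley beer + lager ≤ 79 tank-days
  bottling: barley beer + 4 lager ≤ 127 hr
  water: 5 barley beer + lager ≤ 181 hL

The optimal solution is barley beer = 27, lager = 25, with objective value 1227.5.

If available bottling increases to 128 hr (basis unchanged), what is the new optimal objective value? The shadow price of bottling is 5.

Δb = 1, so new z* = 1227.5 + (5)·(1) = 1227.5 + 5 = 1232.5.

1232.5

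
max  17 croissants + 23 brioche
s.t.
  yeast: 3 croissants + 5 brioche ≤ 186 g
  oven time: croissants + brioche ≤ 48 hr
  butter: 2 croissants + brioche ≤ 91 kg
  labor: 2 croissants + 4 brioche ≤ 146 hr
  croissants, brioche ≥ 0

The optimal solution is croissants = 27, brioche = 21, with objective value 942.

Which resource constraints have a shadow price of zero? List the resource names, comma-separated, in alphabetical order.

butter, labor

yeast: 186/186 (binding)
oven time: 48/48 (binding)
butter: 75/91 (slack 16)
labor: 138/146 (slack 8)
By complementary slackness, a constraint with positive slack has shadow price 0 → butter, labor.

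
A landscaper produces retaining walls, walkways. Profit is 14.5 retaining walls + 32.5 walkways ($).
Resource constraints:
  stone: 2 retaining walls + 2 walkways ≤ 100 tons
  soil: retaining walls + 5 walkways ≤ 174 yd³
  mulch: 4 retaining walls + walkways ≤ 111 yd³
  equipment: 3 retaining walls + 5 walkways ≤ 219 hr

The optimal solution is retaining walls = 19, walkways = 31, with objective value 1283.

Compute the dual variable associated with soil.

At the optimum: stone uses 100 of 100 (binding); soil uses 174 of 174 (binding); mulch uses 107 of 111 (slack = 4); equipment uses 212 of 219 (slack = 7).
Since mulch, equipment are not tight, their duals are 0.
From A_Bᵀ y = c: 2·y_stone + 1·y_soil = 14.5; 2·y_stone + 5·y_soil = 32.5.
→ y_stone = 5 and y_soil = 4.5.
Shadow price of soil = 4.5.

4.5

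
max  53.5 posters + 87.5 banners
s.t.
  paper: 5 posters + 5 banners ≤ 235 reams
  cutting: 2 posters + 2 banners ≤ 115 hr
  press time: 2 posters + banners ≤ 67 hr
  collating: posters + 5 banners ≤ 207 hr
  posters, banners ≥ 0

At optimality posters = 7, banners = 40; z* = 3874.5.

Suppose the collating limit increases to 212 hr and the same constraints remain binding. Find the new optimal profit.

Check each constraint at x*: paper 235/235 (tight); cutting 94/115 (slack 21); press time 54/67 (slack 13); collating 207/207 (tight).
By complementary slackness, y = 0 for the non-binding constraints.
Dual feasibility on the basic columns requires 5·y_paper + 1·y_collating = 53.5, 5·y_paper + 5·y_collating = 87.5.
This yields shadow prices y_paper = 9, y_collating = 8.5.
Δz = y_collating·Δb = 8.5 × (5) = 42.5, so new z* = 3874.5 + 42.5 = 3917.

3917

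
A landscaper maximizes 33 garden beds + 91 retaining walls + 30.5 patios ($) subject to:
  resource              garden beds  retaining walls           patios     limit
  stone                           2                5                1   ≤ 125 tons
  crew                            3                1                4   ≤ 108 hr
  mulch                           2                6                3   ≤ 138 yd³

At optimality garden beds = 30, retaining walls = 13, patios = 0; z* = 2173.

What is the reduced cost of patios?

At the optimum: stone uses 125 of 125 (binding); crew uses 103 of 108 (slack = 5); mulch uses 138 of 138 (binding).
By complementary slackness, y = 0 for the non-binding constraint.
Dual feasibility on the basic columns requires 2·y_stone + 2·y_mulch = 33, 5·y_stone + 6·y_mulch = 91.
→ y_stone = 8 and y_mulch = 8.5.
Reduced cost of patios: c₃ − yᵀa₃ = 30.5 − (8·1 + 8.5·3) = 30.5 − 33.5 = -3.

-3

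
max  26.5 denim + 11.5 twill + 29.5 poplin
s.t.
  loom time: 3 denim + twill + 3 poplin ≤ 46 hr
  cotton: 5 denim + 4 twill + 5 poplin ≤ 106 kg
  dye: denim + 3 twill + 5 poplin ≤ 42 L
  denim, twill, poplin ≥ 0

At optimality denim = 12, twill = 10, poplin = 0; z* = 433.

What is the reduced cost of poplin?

-1

Binding: loom time and dye. Non-binding: cotton (6 unused).
Since cotton is not tight, its dual is 0.
Dual feasibility on the basic columns requires 3·y_loom time + 1·y_dye = 26.5, 1·y_loom time + 3·y_dye = 11.5.
→ y_loom time = 8.5 and y_dye = 1.
Reduced cost of poplin: c₃ − yᵀa₃ = 29.5 − (8.5·3 + 1·5) = 29.5 − 30.5 = -1.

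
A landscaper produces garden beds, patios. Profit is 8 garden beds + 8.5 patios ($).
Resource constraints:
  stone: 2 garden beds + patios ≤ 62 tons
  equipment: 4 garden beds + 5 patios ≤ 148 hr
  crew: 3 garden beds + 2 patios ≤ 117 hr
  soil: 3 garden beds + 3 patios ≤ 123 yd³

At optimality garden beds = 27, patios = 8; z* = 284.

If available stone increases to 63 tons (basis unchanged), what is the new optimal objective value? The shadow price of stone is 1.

285

Δb = 1, so new z* = 284 + (1)·(1) = 284 + 1 = 285.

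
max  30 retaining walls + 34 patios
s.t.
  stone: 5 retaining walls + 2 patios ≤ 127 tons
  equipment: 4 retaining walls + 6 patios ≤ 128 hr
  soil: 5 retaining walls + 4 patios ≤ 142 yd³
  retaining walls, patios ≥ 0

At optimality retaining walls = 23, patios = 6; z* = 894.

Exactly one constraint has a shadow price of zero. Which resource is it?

stone: 127/127 (binding)
equipment: 128/128 (binding)
soil: 139/142 (slack 3)
By complementary slackness, a constraint with positive slack has shadow price 0 → soil.

soil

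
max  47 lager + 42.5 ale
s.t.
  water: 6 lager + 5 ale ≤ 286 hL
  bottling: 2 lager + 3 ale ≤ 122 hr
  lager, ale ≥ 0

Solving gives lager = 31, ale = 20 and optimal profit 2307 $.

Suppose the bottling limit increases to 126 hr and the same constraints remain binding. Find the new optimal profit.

2317

At the optimum: water uses 286 of 286 (binding); bottling uses 122 of 122 (binding).
Dual feasibility on the basic columns requires 6·y_water + 2·y_bottling = 47, 5·y_water + 3·y_bottling = 42.5.
→ y_water = 7 and y_bottling = 2.5.
Δz = y_bottling·Δb = 2.5 × (4) = 10, so new z* = 2307 + 10 = 2317.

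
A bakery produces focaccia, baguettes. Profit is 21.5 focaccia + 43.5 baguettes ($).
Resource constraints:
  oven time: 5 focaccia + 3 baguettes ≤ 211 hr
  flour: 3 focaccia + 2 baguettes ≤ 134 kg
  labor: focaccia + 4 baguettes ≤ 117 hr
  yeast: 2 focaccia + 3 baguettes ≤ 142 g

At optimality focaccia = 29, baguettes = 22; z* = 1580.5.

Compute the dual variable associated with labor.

Binding: oven time and labor. Non-binding: flour (3 unused), yeast (18 unused).
Slack constraints have shadow price 0 (complementary slackness).
The binding rows give the dual system: 5·y_oven time + 1·y_labor = 21.5 and 3·y_oven time + 4·y_labor = 43.5.
This yields shadow prices y_oven time = 2.5, y_labor = 9.
Shadow price of labor = 9.

9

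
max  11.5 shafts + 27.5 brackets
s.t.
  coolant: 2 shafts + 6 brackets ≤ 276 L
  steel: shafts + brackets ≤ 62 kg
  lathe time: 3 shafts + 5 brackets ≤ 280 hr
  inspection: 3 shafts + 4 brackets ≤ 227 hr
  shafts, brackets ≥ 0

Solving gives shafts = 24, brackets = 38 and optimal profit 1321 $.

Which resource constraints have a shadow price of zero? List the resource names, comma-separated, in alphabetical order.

inspection, lathe time

coolant: 276/276 (binding)
steel: 62/62 (binding)
lathe time: 262/280 (slack 18)
inspection: 224/227 (slack 3)
By complementary slackness, a constraint with positive slack has shadow price 0 → inspection, lathe time.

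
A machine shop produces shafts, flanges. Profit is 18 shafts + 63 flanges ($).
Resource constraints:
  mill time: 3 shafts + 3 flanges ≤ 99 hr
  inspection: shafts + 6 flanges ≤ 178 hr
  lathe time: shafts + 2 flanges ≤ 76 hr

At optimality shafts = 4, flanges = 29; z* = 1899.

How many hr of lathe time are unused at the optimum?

14

lathe time used = 1·4 + 2·29 = 62; slack = 76 − 62 = 14.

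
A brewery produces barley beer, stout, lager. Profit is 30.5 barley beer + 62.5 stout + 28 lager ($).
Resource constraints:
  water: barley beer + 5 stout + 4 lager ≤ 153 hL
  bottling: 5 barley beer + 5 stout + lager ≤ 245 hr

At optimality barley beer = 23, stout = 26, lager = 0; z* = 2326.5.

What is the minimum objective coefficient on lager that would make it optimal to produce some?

36.5

Both water and bottling are binding at x*.
Dual feasibility on the basic columns requires 1·y_water + 5·y_bottling = 30.5, 5·y_water + 5·y_bottling = 62.5.
This yields shadow prices y_water = 8, y_bottling = 4.5.
lager enters the basis when its profit ≥ yᵀa₃ = 8·4 + 4.5·1 = 36.5.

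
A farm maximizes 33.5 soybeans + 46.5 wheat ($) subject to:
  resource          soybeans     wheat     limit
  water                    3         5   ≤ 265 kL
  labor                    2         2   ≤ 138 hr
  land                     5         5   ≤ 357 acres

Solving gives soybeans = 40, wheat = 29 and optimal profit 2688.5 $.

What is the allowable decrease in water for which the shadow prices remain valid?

58

Binding constraints: water, labor. The basis is B = [[3,5],[2,2]] with det -4.
Per unit decrease in water, x* moves by d = (0.5, -0.5).
The basis stays optimal until wheat reaches 0; allowable decrease = 58 kL.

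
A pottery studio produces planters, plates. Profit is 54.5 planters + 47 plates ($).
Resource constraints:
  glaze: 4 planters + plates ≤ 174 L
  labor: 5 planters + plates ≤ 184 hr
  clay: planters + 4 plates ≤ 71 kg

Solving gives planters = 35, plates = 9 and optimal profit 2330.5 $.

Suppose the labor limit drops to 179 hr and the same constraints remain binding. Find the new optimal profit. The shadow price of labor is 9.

2285.5

Δb = -5, so new z* = 2330.5 + (9)·(-5) = 2330.5 − 45 = 2285.5.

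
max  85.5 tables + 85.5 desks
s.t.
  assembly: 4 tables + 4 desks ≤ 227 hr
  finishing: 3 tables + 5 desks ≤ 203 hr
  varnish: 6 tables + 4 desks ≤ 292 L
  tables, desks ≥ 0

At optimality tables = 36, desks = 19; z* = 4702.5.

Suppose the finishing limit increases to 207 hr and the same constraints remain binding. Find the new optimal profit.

4740.5

At the optimum: assembly uses 220 of 227 (slack = 7); finishing uses 203 of 203 (binding); varnish uses 292 of 292 (binding).
By complementary slackness, y = 0 for the non-binding constraint.
The binding rows give the dual system: 3·y_finishing + 6·y_varnish = 85.5 and 5·y_finishing + 4·y_varnish = 85.5.
→ y_finishing = 9.5 and y_varnish = 9.5.
Δz = y_finishing·Δb = 9.5 × (4) = 38, so new z* = 4702.5 + 38 = 4740.5.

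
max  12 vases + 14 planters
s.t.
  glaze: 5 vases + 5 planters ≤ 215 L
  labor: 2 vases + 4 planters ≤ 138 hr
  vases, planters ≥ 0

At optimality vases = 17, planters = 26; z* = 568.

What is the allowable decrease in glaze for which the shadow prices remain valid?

Binding constraints: glaze, labor. The basis is B = [[5,5],[2,4]] with det 10.
Per unit decrease in glaze, x* moves by d = (-0.4, 0.2).
The basis stays optimal until vases reaches 0; allowable decrease = 42.5 L.

42.5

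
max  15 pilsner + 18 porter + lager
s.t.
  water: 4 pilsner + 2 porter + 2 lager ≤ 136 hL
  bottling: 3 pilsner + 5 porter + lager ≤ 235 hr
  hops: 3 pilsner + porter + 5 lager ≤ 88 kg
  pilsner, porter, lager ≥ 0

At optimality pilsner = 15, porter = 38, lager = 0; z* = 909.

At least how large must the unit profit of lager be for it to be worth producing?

At the optimum: water uses 136 of 136 (binding); bottling uses 235 of 235 (binding); hops uses 83 of 88 (slack = 5).
Since hops is not tight, its dual is 0.
The binding rows give the dual system: 4·y_water + 3·y_bottling = 15 and 2·y_water + 5·y_bottling = 18.
→ y_water = 1.5 and y_bottling = 3.
lager enters the basis when its profit ≥ yᵀa₃ = 1.5·2 + 3·1 = 6.

6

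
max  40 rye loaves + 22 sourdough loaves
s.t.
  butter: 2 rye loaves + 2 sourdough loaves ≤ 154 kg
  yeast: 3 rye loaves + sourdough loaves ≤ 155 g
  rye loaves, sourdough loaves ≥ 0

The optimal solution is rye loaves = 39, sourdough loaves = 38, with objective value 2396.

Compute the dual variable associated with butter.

6.5

Both butter and yeast are binding at x*.
From A_Bᵀ y = c: 2·y_butter + 3·y_yeast = 40; 2·y_butter + 1·y_yeast = 22.
→ y_butter = 6.5 and y_yeast = 9.
Shadow price of butter = 6.5.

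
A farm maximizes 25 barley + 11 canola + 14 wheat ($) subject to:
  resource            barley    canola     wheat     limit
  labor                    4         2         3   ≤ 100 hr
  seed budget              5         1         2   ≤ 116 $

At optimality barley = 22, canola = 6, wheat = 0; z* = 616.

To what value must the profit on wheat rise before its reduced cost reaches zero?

Check each constraint at x*: labor 100/100 (tight); seed budget 116/116 (tight).
From A_Bᵀ y = c: 4·y_labor + 5·y_seed budget = 25; 2·y_labor + 1·y_seed budget = 11.
→ y_labor = 5 and y_seed budget = 1.
wheat enters the basis when its profit ≥ yᵀa₃ = 5·3 + 1·2 = 17.

17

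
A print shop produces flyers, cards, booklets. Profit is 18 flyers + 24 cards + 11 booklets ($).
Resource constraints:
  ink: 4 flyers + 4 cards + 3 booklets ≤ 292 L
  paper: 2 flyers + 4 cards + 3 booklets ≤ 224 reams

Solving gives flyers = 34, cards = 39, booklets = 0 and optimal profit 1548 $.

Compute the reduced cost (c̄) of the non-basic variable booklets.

Check each constraint at x*: ink 292/292 (tight); paper 224/224 (tight).
The binding rows give the dual system: 4·y_ink + 2·y_paper = 18 and 4·y_ink + 4·y_paper = 24.
Solving: y_ink = 3, y_paper = 3.
Reduced cost of booklets: c₃ − yᵀa₃ = 11 − (3·3 + 3·3) = 11 − 18 = -7.

-7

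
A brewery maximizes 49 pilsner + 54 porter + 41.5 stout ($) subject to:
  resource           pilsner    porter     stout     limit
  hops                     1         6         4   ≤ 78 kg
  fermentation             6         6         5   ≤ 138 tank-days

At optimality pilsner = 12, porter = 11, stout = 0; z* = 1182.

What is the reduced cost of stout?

-2.5

Check each constraint at x*: hops 78/78 (tight); fermentation 138/138 (tight).
From A_Bᵀ y = c: 1·y_hops + 6·y_fermentation = 49; 6·y_hops + 6·y_fermentation = 54.
This yields shadow prices y_hops = 1, y_fermentation = 8.
Reduced cost of stout: c₃ − yᵀa₃ = 41.5 − (1·4 + 8·5) = 41.5 − 44 = -2.5.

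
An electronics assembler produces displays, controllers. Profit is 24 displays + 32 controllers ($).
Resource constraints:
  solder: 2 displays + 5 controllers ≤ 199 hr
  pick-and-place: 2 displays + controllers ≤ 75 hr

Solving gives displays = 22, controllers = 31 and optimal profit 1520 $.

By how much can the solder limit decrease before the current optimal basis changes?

Binding constraints: solder, pick-and-place. The basis is B = [[2,5],[2,1]] with det -8.
Per unit decrease in solder, x* moves by d = (0.125, -0.25).
The basis stays optimal until controllers reaches 0; allowable decrease = 124 hr.

124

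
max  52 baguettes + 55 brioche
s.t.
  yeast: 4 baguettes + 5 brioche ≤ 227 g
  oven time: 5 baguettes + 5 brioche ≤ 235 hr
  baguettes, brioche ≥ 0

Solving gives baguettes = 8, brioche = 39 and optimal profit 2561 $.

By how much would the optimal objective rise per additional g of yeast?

Both yeast and oven time are binding at x*.
Dual feasibility on the basic columns requires 4·y_yeast + 5·y_oven time = 52, 5·y_yeast + 5·y_oven time = 55.
→ y_yeast = 3 and y_oven time = 8.
Shadow price of yeast = 3.

3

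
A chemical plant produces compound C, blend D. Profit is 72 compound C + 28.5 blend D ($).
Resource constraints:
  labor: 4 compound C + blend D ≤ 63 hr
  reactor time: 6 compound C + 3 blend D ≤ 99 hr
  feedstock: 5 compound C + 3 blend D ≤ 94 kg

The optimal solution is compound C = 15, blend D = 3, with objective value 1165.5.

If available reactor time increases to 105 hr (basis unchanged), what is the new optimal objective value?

1207.5

At the optimum: labor uses 63 of 63 (binding); reactor time uses 99 of 99 (binding); feedstock uses 84 of 94 (slack = 10).
Since feedstock is not tight, its dual is 0.
The binding rows give the dual system: 4·y_labor + 6·y_reactor time = 72 and 1·y_labor + 3·y_reactor time = 28.5.
→ y_labor = 7.5 and y_reactor time = 7.
Δz = y_reactor time·Δb = 7 × (6) = 42, so new z* = 1165.5 + 42 = 1207.5.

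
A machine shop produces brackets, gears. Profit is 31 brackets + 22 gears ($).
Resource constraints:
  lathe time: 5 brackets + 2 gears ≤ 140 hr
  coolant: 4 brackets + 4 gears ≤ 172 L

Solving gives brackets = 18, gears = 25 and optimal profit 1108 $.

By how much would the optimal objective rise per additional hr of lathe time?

3

Check each constraint at x*: lathe time 140/140 (tight); coolant 172/172 (tight).
From A_Bᵀ y = c: 5·y_lathe time + 4·y_coolant = 31; 2·y_lathe time + 4·y_coolant = 22.
Solving: y_lathe time = 3, y_coolant = 4.
Shadow price of lathe time = 3.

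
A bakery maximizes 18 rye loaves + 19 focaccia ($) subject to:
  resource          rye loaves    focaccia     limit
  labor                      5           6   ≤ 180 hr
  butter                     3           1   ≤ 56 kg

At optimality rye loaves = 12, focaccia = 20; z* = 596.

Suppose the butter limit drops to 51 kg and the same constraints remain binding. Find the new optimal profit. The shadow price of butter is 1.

591

Δb = -5, so new z* = 596 + (1)·(-5) = 596 − 5 = 591.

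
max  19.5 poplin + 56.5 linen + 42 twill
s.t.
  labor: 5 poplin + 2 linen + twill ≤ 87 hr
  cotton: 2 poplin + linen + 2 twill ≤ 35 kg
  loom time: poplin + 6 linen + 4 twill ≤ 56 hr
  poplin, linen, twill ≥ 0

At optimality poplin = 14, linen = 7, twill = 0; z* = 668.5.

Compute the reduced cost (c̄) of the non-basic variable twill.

At the optimum: labor uses 84 of 87 (slack = 3); cotton uses 35 of 35 (binding); loom time uses 56 of 56 (binding).
Slack constraints have shadow price 0 (complementary slackness).
The binding rows give the dual system: 2·y_cotton + 1·y_loom time = 19.5 and 1·y_cotton + 6·y_loom time = 56.5.
This yields shadow prices y_cotton = 5.5, y_loom time = 8.5.
Reduced cost of twill: c₃ − yᵀa₃ = 42 − (5.5·2 + 8.5·4) = 42 − 45 = -3.

-3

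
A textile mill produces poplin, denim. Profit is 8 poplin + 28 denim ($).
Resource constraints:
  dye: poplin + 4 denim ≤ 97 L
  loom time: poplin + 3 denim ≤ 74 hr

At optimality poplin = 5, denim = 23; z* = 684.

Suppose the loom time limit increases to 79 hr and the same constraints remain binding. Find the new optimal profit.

704

Both dye and loom time are binding at x*.
From A_Bᵀ y = c: 1·y_dye + 1·y_loom time = 8; 4·y_dye + 3·y_loom time = 28.
→ y_dye = 4 and y_loom time = 4.
Δz = y_loom time·Δb = 4 × (5) = 20, so new z* = 684 + 20 = 704.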